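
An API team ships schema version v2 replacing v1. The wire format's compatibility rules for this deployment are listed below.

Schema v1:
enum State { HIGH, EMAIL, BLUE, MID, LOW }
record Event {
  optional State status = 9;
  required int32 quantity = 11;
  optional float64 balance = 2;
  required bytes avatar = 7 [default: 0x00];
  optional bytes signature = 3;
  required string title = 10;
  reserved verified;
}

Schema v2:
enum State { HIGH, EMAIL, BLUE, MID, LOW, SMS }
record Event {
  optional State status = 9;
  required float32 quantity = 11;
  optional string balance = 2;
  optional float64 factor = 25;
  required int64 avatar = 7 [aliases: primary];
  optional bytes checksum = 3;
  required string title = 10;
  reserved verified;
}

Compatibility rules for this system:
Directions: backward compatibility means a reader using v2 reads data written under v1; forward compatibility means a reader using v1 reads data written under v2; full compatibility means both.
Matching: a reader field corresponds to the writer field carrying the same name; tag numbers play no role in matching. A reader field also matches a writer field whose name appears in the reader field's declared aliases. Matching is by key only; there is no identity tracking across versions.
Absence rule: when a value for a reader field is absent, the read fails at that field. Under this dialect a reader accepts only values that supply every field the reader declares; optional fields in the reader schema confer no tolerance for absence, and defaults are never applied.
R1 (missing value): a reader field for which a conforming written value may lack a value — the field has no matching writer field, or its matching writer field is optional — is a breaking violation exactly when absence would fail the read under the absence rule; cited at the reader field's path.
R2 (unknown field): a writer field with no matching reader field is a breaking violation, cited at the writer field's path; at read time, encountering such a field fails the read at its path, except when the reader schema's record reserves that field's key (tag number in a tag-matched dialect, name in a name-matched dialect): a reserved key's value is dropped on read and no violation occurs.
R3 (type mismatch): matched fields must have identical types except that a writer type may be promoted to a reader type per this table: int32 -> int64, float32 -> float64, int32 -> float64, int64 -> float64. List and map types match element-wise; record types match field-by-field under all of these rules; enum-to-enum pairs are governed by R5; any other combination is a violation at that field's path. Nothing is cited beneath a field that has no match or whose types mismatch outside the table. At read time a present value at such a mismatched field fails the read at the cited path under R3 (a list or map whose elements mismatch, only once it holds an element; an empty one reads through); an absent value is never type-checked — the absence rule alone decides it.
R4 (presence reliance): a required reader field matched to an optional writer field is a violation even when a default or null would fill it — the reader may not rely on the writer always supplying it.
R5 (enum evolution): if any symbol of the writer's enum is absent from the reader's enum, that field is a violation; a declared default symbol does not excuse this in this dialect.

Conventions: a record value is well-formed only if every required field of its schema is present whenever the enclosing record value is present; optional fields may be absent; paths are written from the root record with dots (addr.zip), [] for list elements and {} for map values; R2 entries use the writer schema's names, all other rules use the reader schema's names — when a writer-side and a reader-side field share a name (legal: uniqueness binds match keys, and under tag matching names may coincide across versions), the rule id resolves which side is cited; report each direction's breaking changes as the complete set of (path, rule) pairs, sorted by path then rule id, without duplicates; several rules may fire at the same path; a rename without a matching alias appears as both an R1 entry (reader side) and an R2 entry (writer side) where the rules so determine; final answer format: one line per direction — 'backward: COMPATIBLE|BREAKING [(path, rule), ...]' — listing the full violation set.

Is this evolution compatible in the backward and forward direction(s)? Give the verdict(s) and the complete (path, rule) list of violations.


in Event below, arrows point writer -> reader
backward analysis of Event with v2 as reader and v1 as writer:
  status: paired with writer status (State -> State; writer optional)
  quantity: paired with writer quantity (int32 -> float32; writer required)
  balance: paired with writer balance (float64 -> string; writer optional)
  no writer field matches reader factor
  avatar: paired with writer avatar (bytes -> int64; writer required)
  no writer field matches reader checksum
  title: paired with writer title (string -> string; writer required)
  signature (writer side), unknown to reader
  violation R3 at avatar
  violation R1 at balance
  violation R3 at balance
  violation R1 at checksum
  violation R1 at factor
  violation R3 at quantity
  violation R2 at signature
  violation R1 at status
  => backward: BREAKING (8)
forward analysis of Event with v1 as reader and v2 as writer:
  status: paired with writer status (State -> State; writer optional)
  quantity: paired with writer quantity (float32 -> int32; writer required)
  balance: paired with writer balance (string -> float64; writer optional)
  avatar: paired with writer avatar (int64 -> bytes; writer required)
  no writer field matches reader signature
  title: paired with writer title (string -> string; writer required)
  factor (writer side), unknown to reader
  checksum (writer side), unknown to reader
  violation R3 at avatar
  violation R1 at balance
  violation R3 at balance
  violation R2 at checksum
  violation R2 at factor
  violation R3 at quantity
  violation R1 at signature
  violation R1 at status
  violation R5 at status
  => forward: BREAKING (9)

backward: BREAKING [(avatar, R3), (balance, R1), (balance, R3), (checksum, R1), (factor, R1), (quantity, R3), (signature, R2), (status, R1)]; forward: BREAKING [(avatar, R3), (balance, R1), (balance, R3), (checksum, R2), (factor, R2), (quantity, R3), (signature, R1), (status, R1), (status, R5)]


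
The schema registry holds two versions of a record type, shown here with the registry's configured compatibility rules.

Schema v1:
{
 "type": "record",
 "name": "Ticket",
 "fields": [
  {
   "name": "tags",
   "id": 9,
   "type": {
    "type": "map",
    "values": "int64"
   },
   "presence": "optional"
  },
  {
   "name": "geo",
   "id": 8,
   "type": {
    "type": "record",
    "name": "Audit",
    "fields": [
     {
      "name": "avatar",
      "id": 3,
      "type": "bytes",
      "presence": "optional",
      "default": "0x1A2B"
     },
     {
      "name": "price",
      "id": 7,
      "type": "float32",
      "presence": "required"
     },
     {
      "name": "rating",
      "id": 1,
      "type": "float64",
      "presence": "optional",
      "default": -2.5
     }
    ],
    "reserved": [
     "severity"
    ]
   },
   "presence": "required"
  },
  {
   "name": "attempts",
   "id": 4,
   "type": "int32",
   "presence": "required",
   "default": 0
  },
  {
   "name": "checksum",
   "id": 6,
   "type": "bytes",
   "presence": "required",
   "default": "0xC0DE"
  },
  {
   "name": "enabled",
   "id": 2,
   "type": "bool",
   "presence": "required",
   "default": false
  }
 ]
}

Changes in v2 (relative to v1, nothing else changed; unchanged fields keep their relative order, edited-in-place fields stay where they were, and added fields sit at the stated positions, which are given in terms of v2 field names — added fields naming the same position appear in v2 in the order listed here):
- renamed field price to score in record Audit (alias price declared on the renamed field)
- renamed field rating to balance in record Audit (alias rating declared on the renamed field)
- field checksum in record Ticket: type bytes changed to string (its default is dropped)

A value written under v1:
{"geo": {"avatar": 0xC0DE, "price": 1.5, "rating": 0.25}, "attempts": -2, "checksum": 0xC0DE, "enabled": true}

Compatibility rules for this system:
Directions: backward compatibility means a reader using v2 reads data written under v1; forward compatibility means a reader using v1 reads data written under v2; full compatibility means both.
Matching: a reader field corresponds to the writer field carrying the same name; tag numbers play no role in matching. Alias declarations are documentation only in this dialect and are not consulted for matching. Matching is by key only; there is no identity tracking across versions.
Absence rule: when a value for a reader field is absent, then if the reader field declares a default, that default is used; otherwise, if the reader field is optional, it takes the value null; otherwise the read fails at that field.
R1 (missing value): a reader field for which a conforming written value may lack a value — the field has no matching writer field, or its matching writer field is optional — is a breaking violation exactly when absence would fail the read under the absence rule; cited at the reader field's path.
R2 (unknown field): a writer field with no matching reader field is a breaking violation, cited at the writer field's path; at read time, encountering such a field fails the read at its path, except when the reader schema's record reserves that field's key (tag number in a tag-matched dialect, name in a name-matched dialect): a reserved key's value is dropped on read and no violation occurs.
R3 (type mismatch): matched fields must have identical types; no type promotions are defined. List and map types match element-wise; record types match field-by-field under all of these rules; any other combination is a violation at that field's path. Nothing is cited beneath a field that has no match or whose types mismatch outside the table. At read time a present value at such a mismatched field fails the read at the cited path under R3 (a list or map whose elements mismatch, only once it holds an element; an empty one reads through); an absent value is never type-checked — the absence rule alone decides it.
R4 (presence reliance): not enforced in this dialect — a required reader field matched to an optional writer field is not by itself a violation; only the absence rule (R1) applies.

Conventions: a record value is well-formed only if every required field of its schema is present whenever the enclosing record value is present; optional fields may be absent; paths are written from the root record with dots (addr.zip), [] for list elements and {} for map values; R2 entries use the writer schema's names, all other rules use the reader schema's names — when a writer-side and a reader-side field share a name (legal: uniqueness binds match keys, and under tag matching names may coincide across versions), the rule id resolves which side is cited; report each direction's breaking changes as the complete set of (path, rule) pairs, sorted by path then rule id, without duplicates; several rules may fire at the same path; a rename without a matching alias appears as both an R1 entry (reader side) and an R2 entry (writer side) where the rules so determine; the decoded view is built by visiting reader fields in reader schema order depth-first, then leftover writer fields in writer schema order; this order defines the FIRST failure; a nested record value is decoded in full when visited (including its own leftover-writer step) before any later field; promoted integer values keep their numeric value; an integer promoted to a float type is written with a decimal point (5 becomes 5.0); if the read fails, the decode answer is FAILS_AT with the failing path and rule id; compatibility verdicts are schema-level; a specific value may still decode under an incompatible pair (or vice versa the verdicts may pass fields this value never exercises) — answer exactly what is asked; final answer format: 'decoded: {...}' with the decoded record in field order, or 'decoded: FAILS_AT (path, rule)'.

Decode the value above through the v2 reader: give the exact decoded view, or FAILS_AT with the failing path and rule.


arrows below run writer -> reader for Ticket
decode walk for Ticket under reader schema v2:
  tags := null (not supplied -> null)
  geo.avatar := 0xC0DE
  read fails at geo.score under R1 (no fill)
  => FAILS_AT (geo.score, R1)
ruling out the remaining Ticket differences:
  renamed field rating to balance in record Audit (alias rating declared on the renamed field) -> shifts the Ticket verdicts, not this decode
  field checksum in record Ticket: type bytes changed to string (its default is dropped) -> shifts the Ticket verdicts, not this decode

decoded: FAILS_AT (geo.score, R1)


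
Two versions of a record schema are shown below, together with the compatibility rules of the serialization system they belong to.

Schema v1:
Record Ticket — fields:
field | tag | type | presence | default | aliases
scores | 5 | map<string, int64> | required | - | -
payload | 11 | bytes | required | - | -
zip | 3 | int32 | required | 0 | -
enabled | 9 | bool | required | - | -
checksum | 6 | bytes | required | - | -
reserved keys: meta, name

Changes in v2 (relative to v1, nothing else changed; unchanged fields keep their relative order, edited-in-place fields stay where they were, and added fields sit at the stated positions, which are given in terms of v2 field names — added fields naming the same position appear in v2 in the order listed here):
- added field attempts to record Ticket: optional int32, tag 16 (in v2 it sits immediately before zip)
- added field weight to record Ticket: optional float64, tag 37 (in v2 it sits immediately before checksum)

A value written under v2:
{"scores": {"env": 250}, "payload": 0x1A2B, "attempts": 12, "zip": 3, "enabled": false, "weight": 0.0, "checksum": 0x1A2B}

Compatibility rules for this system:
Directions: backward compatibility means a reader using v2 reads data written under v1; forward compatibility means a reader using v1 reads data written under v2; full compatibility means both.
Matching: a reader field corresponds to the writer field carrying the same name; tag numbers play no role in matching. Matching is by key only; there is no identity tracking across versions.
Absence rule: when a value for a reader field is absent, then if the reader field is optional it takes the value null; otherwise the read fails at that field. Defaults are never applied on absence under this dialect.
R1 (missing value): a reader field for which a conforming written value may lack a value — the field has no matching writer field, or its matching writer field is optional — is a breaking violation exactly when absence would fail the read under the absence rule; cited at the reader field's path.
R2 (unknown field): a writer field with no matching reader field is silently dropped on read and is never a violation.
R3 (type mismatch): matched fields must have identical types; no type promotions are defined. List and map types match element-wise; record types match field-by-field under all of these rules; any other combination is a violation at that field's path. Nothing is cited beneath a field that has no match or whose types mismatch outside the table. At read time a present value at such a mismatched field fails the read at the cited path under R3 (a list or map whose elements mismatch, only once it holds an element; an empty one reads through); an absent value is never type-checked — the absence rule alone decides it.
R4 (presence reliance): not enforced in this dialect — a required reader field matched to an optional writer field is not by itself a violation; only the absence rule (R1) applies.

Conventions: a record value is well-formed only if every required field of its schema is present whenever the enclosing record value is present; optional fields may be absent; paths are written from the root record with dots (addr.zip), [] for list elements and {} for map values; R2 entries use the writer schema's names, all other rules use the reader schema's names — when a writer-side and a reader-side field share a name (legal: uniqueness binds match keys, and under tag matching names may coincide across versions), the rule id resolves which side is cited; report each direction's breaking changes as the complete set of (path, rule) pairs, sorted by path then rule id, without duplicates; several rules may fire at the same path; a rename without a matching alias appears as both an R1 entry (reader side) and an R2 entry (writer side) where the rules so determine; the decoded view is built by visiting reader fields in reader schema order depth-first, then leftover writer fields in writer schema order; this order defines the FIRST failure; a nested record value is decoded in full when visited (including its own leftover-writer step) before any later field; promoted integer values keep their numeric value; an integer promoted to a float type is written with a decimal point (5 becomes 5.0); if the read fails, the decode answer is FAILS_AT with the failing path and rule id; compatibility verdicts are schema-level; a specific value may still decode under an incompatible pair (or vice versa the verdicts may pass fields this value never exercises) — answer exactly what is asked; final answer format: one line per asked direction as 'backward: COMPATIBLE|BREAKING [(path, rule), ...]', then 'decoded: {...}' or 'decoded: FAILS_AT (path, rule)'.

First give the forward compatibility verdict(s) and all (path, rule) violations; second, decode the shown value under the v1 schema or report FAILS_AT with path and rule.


each type pair in Ticket: writer, then reader
forward pass over Ticket, reader schema v1, writer schema v2:
  writer required, map<string, int64> -> map<string, int64>: reader scores maps from writer scores
  writer required, bytes -> bytes: reader payload maps from writer payload
  writer required, int32 -> int32: reader zip maps from writer zip
  writer required, bool -> bool: reader enabled maps from writer enabled
  writer required, bytes -> bytes: reader checksum maps from writer checksum
  leftover writer field: attempts
  leftover writer field: weight
  => forward verdict for Ticket: COMPATIBLE, no violations
decoding the Ticket value with the v1 reader:
  scores := {"env": 250}
  payload := 0x1A2B
  zip := 3
  enabled := false
  checksum := 0x1A2B
  writer attempts: unmatched, discarded
  writer weight: unmatched, discarded
  => decoded: {"scores": {"env": 250}, "payload": 0x1A2B, "zip": 3, "enabled": false, "checksum": 0x1A2B}
diffs on Ticket not affecting the asked answer:
  added field attempts to record Ticket: optional int32, tag 16 (in v2 it sits immediately before zip) -> no rule fires on it in Ticket's dialect; the asked verdict holds
  added field weight to record Ticket: optional float64, tag 37 (in v2 it sits immediately before checksum) -> no rule fires on it in Ticket's dialect; the asked verdict holds

forward: COMPATIBLE []; decoded: {"scores": {"env": 250}, "payload": 0x1A2B, "zip": 3, "enabled": false, "checksum": 0x1A2B}


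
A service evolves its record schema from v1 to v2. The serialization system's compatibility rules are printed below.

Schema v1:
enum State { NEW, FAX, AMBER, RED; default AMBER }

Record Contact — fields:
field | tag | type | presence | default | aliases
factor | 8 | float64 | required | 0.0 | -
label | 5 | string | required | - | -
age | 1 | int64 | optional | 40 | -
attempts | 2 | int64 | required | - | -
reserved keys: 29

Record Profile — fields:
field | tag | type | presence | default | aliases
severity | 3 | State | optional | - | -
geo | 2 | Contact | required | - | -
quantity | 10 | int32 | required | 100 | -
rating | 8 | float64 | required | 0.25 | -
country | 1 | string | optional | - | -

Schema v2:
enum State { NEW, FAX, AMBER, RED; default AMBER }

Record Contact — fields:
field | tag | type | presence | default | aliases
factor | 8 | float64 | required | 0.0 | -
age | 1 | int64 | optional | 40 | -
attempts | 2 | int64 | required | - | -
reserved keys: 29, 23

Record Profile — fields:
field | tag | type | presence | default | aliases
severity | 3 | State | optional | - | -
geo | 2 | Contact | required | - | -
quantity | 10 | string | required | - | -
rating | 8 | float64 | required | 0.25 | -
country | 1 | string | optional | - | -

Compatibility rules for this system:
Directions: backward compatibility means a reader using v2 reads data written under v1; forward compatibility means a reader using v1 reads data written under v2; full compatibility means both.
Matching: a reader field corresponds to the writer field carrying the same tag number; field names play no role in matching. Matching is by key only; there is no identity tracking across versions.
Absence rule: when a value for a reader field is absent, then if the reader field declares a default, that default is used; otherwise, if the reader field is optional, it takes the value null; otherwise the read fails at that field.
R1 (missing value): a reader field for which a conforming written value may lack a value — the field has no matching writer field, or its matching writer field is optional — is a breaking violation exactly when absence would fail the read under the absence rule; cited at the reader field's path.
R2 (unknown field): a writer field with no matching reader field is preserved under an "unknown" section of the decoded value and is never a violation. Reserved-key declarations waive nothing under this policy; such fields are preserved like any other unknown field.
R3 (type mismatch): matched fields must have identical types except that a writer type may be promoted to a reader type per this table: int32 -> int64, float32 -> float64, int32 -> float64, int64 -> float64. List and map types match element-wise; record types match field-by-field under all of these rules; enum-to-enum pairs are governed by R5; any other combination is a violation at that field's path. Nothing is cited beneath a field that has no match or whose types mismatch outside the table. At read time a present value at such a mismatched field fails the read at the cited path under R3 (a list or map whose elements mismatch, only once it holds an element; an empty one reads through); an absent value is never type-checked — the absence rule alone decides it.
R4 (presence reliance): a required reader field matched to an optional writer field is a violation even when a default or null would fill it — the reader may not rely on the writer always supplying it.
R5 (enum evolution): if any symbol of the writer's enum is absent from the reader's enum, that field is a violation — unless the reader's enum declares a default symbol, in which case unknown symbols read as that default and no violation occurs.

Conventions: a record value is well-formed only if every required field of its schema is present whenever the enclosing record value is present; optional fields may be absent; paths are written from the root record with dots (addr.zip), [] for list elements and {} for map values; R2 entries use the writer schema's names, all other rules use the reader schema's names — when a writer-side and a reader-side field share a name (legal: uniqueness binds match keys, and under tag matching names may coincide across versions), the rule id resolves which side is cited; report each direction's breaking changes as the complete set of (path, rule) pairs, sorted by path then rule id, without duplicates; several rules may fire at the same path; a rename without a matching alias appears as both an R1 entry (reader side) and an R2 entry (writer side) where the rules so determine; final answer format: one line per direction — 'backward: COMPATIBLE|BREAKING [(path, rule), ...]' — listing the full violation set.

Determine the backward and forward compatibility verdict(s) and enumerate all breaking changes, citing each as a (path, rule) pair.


backward: BREAKING [(quantity, R3)]; forward: BREAKING [(geo.label, R1), (quantity, R3)]

arrows below run writer -> reader for Profile
backward pass over Profile, reader schema v2, writer schema v1:
  writer optional, State -> State: reader severity maps from writer severity
  writer required, Contact -> Contact: reader geo maps from writer geo
  writer required, int32 -> string: reader quantity maps from writer quantity
  writer required, float64 -> float64: reader rating maps from writer rating
  writer optional, string -> string: reader country maps from writer country
  writer required, float64 -> float64: reader geo.factor maps from writer geo.factor
  writer optional, int64 -> int64: reader geo.age maps from writer geo.age
  writer required, int64 -> int64: reader geo.attempts maps from writer geo.attempts
  writer field geo.label has no reader counterpart
  breaking: (quantity, R3)
  => backward verdict for Profile: BREAKING, 1 violation(s)
forward pass over Profile, reader schema v1, writer schema v2:
  writer optional, State -> State: reader severity maps from writer severity
  writer required, Contact -> Contact: reader geo maps from writer geo
  writer required, string -> int32: reader quantity maps from writer quantity
  writer required, float64 -> float64: reader rating maps from writer rating
  writer optional, string -> string: reader country maps from writer country
  writer required, float64 -> float64: reader geo.factor maps from writer geo.factor
  geo.label: no writer match
  writer optional, int64 -> int64: reader geo.age maps from writer geo.age
  writer required, int64 -> int64: reader geo.attempts maps from writer geo.attempts
  breaking: (geo.label, R1)
  breaking: (quantity, R3)
  => forward verdict for Profile: BREAKING, 2 violation(s)


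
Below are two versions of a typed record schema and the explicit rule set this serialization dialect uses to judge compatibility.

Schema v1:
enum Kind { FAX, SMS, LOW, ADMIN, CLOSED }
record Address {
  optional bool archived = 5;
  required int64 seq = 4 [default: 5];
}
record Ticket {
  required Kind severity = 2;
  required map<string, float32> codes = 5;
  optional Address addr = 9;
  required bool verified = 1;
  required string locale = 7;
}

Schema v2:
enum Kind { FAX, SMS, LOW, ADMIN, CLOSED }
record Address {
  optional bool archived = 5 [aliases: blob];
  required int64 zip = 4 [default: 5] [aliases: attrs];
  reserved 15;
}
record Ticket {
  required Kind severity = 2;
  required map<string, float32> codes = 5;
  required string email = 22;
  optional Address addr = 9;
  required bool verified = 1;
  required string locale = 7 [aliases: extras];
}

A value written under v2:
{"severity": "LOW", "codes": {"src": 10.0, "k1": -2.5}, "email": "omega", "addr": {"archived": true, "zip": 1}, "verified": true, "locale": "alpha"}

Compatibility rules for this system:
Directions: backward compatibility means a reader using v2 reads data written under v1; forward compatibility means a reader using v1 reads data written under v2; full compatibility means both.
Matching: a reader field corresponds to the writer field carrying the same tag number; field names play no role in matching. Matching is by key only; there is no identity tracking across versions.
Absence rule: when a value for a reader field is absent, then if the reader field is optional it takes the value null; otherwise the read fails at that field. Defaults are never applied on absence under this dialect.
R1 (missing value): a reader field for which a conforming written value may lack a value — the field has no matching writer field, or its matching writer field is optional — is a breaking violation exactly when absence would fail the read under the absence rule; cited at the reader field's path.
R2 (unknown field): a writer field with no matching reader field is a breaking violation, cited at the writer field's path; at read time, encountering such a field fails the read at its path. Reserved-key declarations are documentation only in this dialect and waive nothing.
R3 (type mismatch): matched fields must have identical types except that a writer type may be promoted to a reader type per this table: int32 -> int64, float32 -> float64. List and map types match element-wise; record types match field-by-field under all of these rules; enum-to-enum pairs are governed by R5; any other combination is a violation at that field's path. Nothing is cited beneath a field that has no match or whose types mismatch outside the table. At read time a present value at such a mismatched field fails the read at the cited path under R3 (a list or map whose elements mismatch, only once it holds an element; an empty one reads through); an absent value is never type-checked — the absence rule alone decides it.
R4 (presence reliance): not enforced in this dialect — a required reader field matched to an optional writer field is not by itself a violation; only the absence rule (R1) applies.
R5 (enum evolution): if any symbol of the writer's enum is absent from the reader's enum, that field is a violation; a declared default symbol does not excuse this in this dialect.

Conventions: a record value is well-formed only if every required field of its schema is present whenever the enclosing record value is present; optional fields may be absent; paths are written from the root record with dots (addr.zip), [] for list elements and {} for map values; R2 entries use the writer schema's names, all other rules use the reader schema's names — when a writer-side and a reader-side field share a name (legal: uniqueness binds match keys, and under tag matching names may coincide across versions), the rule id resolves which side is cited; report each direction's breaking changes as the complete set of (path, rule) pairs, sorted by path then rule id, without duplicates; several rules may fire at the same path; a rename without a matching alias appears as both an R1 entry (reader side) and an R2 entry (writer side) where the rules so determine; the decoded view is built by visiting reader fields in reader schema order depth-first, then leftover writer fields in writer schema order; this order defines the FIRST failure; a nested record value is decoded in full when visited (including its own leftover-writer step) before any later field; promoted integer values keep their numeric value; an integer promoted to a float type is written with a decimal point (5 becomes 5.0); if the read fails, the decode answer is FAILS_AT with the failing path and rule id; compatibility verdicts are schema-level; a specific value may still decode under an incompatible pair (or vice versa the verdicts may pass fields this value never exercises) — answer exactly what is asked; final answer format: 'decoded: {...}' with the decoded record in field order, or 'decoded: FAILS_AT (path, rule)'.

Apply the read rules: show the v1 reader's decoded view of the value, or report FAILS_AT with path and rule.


each type pair in Ticket: writer, then reader
decode (reader v1):
  severity := "LOW"
  codes := {"src": 10.0, "k1": -2.5}
  addr.archived := true
  addr.seq := 1 (from writer zip)
  verified := true
  locale := "alpha"
  read fails at email under R2 (unknown field)
  => FAILS_AT (email, R2)
diffs on Ticket not affecting the asked answer:
  renamed field seq to zip in record Address -> inert under this dialect — no rule fires on Ticket and the result does not move

decoded: FAILS_AT (email, R2)


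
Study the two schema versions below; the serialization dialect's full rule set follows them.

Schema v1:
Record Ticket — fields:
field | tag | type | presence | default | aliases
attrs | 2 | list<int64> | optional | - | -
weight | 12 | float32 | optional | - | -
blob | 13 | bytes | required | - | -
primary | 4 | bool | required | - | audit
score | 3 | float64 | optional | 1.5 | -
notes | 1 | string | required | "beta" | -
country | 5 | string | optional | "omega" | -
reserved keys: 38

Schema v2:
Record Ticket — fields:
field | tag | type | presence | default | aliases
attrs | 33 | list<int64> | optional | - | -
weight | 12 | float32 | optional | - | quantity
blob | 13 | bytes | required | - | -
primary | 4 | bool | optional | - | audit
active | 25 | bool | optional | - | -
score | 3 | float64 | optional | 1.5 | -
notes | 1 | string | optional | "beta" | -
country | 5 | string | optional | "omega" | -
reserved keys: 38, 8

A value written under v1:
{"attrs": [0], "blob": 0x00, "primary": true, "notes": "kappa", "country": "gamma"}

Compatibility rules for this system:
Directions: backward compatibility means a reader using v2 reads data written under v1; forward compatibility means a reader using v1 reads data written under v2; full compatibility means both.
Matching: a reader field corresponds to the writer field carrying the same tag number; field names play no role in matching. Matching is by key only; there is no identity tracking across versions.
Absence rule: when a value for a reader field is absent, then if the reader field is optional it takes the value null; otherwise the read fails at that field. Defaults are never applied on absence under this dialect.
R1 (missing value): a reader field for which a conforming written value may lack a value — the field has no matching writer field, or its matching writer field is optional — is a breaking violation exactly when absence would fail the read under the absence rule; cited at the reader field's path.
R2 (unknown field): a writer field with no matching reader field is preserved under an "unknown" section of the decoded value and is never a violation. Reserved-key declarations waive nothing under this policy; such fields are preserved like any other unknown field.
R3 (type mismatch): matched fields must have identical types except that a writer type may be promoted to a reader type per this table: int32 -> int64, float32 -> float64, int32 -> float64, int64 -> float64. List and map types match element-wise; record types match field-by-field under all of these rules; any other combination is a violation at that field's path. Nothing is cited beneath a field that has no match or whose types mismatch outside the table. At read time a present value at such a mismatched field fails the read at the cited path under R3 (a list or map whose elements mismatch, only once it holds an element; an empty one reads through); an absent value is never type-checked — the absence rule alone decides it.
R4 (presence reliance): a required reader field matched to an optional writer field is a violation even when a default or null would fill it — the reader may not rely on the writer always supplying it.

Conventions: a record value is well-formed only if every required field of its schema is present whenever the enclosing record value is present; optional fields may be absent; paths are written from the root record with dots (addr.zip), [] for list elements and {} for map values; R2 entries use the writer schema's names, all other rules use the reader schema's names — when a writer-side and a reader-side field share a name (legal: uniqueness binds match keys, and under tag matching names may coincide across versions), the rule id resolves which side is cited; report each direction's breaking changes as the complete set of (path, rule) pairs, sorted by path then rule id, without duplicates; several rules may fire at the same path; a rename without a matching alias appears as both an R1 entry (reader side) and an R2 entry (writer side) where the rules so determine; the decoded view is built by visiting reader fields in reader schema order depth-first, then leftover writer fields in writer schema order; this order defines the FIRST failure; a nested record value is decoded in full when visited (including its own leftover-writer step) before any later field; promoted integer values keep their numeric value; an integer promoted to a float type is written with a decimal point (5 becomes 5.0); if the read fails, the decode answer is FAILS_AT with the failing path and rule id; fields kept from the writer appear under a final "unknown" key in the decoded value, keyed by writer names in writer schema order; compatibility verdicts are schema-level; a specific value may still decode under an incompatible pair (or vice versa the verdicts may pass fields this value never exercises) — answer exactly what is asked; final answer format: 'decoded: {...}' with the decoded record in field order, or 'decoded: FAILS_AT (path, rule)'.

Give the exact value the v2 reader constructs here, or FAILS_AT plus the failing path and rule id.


the writer's type comes first in each Ticket pair
migrating the Ticket value to v2:
  attrs := null (not supplied -> null)
  weight := null (not supplied -> null)
  blob := 0x00
  primary := true
  active := null (not supplied -> null)
  score := null (not supplied -> null)
  notes := "kappa"
  country := "gamma"
  writer attrs: kept under "unknown"
  => decoded: {"attrs": null, "weight": null, "blob": 0x00, "primary": true, "active": null, "score": null, "notes": "kappa", "country": "gamma", "unknown": {"attrs": [0]}}
the rest of the Ticket diff is inert for this question:
  field primary in record Ticket: required changed to optional -> schema-level compatibility only; this Ticket value's decode is unchanged
  field notes in record Ticket: required changed to optional -> schema-level compatibility only; this Ticket value's decode is unchanged

decoded: {"attrs": null, "weight": null, "blob": 0x00, "primary": true, "active": null, "score": null, "notes": "kappa", "country": "gamma", "unknown": {"attrs": [0]}}


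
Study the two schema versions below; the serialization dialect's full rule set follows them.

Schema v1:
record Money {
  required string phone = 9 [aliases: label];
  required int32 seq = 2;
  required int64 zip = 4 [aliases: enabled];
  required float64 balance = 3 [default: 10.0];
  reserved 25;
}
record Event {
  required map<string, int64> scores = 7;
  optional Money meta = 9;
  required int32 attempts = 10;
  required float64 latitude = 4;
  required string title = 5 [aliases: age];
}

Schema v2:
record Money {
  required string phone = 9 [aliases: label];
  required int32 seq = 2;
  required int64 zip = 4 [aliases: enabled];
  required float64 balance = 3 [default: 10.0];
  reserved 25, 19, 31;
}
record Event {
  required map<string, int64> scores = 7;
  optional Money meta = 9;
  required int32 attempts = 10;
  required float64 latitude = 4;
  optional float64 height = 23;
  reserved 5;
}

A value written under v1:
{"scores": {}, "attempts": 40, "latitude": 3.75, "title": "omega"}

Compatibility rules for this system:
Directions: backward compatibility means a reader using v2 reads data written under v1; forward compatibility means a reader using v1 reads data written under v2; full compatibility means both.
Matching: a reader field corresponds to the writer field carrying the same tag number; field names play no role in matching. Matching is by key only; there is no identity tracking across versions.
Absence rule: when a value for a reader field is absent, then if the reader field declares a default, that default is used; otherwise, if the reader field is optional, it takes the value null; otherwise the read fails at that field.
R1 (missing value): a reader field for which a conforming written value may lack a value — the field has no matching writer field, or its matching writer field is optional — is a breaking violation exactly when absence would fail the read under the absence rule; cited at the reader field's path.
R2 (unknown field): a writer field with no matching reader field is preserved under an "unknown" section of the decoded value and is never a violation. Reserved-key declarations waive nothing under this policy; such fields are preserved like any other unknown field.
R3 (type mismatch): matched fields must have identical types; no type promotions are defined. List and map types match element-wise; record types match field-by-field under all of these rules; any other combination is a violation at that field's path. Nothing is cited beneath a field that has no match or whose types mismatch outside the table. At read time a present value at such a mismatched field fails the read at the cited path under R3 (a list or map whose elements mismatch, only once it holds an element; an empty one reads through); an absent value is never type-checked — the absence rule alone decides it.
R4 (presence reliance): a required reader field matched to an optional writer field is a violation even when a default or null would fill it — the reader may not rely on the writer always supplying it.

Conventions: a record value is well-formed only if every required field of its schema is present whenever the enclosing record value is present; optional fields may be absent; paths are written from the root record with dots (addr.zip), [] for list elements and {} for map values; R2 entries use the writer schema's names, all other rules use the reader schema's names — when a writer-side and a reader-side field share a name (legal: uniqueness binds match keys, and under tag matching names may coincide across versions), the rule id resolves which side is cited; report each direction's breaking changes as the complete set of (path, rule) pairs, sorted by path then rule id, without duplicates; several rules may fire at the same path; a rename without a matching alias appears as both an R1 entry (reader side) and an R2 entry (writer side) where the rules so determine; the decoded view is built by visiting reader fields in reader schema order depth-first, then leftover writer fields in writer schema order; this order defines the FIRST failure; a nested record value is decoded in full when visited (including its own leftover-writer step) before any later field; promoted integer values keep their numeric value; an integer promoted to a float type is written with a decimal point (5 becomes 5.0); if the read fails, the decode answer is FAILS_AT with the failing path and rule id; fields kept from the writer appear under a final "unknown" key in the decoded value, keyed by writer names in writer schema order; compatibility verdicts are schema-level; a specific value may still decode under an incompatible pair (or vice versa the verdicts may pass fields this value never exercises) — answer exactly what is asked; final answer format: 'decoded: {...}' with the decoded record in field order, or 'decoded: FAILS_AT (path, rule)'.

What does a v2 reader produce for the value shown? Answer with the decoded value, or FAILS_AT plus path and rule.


each type pair in Event: writer, then reader
decode walk for Event under reader schema v2:
  scores := {}
  meta := null (absent, optional -> null)
  attempts := 40
  latitude := 3.75
  height := null (absent, optional -> null)
  writer title: kept under "unknown"
  => decoded: {"scores": {}, "meta": null, "attempts": 40, "latitude": 3.75, "height": null, "unknown": {"title": "omega"}}

decoded: {"scores": {}, "meta": null, "attempts": 40, "latitude": 3.75, "height": null, "unknown": {"title": "omega"}}
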